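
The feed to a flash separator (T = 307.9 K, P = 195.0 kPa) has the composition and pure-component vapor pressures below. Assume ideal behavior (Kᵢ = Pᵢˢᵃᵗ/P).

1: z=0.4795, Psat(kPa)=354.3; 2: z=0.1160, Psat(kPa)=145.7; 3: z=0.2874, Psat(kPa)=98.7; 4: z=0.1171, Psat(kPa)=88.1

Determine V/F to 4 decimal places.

Raoult's law: Kᵢ = Pᵢˢᵃᵗ/P = Pᵢˢᵃᵗ/195.0.
  K_1 = 354.3/195.0 = 1.816923, K_2 = 145.7/195.0 = 0.747179, K_3 = 98.7/195.0 = 0.506154, K_4 = 88.1/195.0 = 0.451795
Newton iteration, V/F⁰ = 0.42:
  V/F = 0.4200: g = -0.00363, g' = -0.3576 → V/F = 0.4098
Converged at V/F = 0.4098.

V/F = 0.4098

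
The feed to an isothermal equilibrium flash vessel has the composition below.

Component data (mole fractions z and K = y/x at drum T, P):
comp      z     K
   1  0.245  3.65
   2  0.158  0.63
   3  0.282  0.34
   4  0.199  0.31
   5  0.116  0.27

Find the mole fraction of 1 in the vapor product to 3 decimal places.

y_1 = 0.692

Newton iteration, ψ⁰ = 0.5:
  ψ = 0.500: g = -0.4133, g' = -0.999 → ψ = 0.086
  ψ = 0.086: g = 0.0345, g' = -1.479 → ψ = 0.109
  ψ = 0.109: g = 0.0011, g' = -1.384 → ψ = 0.110
Converged at ψ = 0.110.
Compositions from xᵢ = zᵢ/(1+ψ(Kᵢ−1)), yᵢ = Kᵢxᵢ:
  1: x = 0.190, y = 0.692
  2: x = 0.165, y = 0.104
  3: x = 0.304, y = 0.103
  4: x = 0.215, y = 0.067
  5: x = 0.126, y = 0.034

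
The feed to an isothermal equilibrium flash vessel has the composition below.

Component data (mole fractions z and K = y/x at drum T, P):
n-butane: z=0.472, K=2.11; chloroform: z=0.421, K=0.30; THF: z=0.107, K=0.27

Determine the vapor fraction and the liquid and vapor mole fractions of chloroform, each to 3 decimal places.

Rachford–Rice: g(ψ) = Σ zᵢ(Kᵢ−1)/(1+ψ(Kᵢ−1)) = 0.
g(0) = ΣzᵢKᵢ − 1 = 0.151 and g(1) = 1 − Σzᵢ/Kᵢ = -1.023, so a root lies in (0, 1).
Newton–Raphson from ψ = 0.62:
  ψ = 0.620: g = -0.3530, g' = -1.038 → ψ = 0.280
  ψ = 0.280: g = -0.0650, g' = -0.748 → ψ = 0.193
Converged at ψ = 0.193.
Compositions from xᵢ = zᵢ/(1+ψ(Kᵢ−1)), yᵢ = Kᵢxᵢ:
  n-butane: x = 0.389, y = 0.820
  chloroform: x = 0.487, y = 0.146
  THF: x = 0.125, y = 0.034

ψ = 0.193, x_chloroform = 0.487, y_chloroform = 0.146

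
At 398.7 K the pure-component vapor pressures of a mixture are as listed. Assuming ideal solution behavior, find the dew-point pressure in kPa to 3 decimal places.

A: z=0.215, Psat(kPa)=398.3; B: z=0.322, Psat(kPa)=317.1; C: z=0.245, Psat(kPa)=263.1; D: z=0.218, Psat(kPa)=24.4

Pdew = 87.559 kPa

At the dew point ψ → 1, so Σzᵢ/Kᵢ = 1 with Kᵢ = Pᵢˢᵃᵗ/P ⇒ 1/P = Σzᵢ/Pᵢˢᵃᵗ.
1/P = 0.215/398.3 + 0.322/317.1 + 0.245/263.1 + 0.218/24.4 = 0.011421 ⇒ P = 87.559 kPa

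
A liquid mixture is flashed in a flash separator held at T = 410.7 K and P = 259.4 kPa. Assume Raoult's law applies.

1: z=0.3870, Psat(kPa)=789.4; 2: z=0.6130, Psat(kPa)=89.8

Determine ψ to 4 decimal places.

Raoult's law: Kᵢ = Pᵢˢᵃᵗ/P = Pᵢˢᵃᵗ/259.4.
  K_1 = 789.4/259.4 = 3.043177, K_2 = 89.8/259.4 = 0.346184
Let ψ = V/F and solve Σ zᵢ(Kᵢ−1)/(1+ψ(Kᵢ−1)) = 0.
g(0) = ΣzᵢKᵢ − 1 = 0.3899 and g(1) = 1 − Σzᵢ/Kᵢ = -0.8979, so a root lies in (0, 1).
Binary case is linear: z₁(K₁−1)(1+ψ(K₂−1)) + z₂(K₂−1)(1+ψ(K₁−1)) = 0
⇒ ψ = [z₁(K₁−1)+z₂(K₂−1)] / [−(K₁−1)(K₂−1)] = 0.38992/1.33586 = 0.2919

ψ = 0.2919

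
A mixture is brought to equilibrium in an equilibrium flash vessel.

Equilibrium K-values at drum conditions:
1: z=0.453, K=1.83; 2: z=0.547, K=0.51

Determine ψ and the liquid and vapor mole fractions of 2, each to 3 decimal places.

ψ = 0.265, x_2 = 0.629, y_2 = 0.321

Material balance + equilibrium reduce to Σ zᵢ(Kᵢ−1)/(1+ψ(Kᵢ−1)) = 0.
g(0) = ΣzᵢKᵢ − 1 = 0.108 and g(1) = 1 − Σzᵢ/Kᵢ = -0.320, so a root lies in (0, 1).
Iterate (Newton) starting at ψ = 0.5:
  ψ = 0.500: g = -0.0893, g' = -0.386 → ψ = 0.269
  ψ = 0.269: g = -0.0013, g' = -0.383 → ψ = 0.265
Converged at ψ = 0.265.
Compositions from xᵢ = zᵢ/(1+ψ(Kᵢ−1)), yᵢ = Kᵢxᵢ:
  1: x = 0.371, y = 0.679
  2: x = 0.629, y = 0.321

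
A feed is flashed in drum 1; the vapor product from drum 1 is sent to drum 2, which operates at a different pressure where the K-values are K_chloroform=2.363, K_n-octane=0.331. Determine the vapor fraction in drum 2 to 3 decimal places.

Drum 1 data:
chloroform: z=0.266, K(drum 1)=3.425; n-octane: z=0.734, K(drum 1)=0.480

Drum 1:
Binary case is linear: z₁(K₁−1)(1+ψ₁(K₂−1)) + z₂(K₂−1)(1+ψ₁(K₁−1)) = 0
⇒ ψ₁ = [z₁(K₁−1)+z₂(K₂−1)] / [−(K₁−1)(K₂−1)] = 0.2634/1.2610 = 0.209
Drum-1 compositions:
  chloroform: x = 0.177, y = 0.605
  n-octane: x = 0.823, y = 0.395
Drum-2 feed = drum-1 vapor: z₂ = (0.6048, 0.3952).
Drum 2:
Material balance + equilibrium reduce to Σ zᵢ(Kᵢ−1)/(1+ψ₂(Kᵢ−1)) = 0.
g(0) = ΣzᵢKᵢ − 1 = 0.560 and g(1) = 1 − Σzᵢ/Kᵢ = -0.450, so a root lies in (0, 1).
Binary case is linear: z₁(K₁−1)(1+ψ₂(K₂−1)) + z₂(K₂−1)(1+ψ₂(K₁−1)) = 0
⇒ ψ₂ = [z₁(K₁−1)+z₂(K₂−1)] / [−(K₁−1)(K₂−1)] = 0.5599/0.9118 = 0.614
  chloroform: x = 0.329, y = 0.778
  n-octane: x = 0.671, y = 0.222

V/F (drum 2) = 0.614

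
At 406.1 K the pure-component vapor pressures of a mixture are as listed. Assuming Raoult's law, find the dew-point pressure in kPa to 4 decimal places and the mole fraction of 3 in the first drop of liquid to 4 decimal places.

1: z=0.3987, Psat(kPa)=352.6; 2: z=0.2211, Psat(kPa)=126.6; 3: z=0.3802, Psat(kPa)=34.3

Pdew = 71.6243 kPa, x_3 = 0.7939

At the dew point ψ → 1, so Σzᵢ/Kᵢ = 1 with Kᵢ = Pᵢˢᵃᵗ/P ⇒ 1/P = Σzᵢ/Pᵢˢᵃᵗ.
1/P = 0.3987/352.6 + 0.2211/126.6 + 0.3802/34.3 = 0.0139617 ⇒ P = 71.6243 kPa
xᵢ = zᵢP/Pᵢˢᵃᵗ ⇒ x_3 = 0.3802·71.6243/34.3 = 0.7939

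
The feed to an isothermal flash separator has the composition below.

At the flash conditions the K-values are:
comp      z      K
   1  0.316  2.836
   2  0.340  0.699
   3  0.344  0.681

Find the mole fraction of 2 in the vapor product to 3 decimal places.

Material balance + equilibrium reduce to Σ zᵢ(Kᵢ−1)/(1+ψ(Kᵢ−1)) = 0.
Check two-phase: ΣzᵢKᵢ = 1.368 > 1 and Σzᵢ/Kᵢ = 1.103 > 1, so g(0) = 0.368 > 0 and g(1) = -0.103 < 0.
Newton iteration, ψ⁰ = 0.48:
  ψ = 0.480: g = 0.0592, g' = -0.392 → ψ = 0.631
  ψ = 0.631: g = 0.0050, g' = -0.330 → ψ = 0.646
Converged at ψ = 0.646.
Compositions from xᵢ = zᵢ/(1+ψ(Kᵢ−1)), yᵢ = Kᵢxᵢ:
  1: x = 0.145, y = 0.410
  2: x = 0.422, y = 0.295
  3: x = 0.433, y = 0.295

y_2 = 0.295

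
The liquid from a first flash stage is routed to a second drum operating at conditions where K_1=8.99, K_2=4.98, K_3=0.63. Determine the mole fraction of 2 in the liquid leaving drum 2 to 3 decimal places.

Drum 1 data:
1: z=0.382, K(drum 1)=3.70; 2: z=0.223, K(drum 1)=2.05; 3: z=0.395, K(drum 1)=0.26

Drum 1:
Material balance + equilibrium reduce to Σ zᵢ(Kᵢ−1)/(1+ψ₁(Kᵢ−1)) = 0.
Check two-phase: ΣzᵢKᵢ = 1.973 > 1 and Σzᵢ/Kᵢ = 1.731 > 1, so g(0) = 0.973 > 0 and g(1) = -0.731 < 0.
Newton–Raphson from ψ₁ = 0.66:
  ψ₁ = 0.660: g = -0.0623, g' = -1.272 → ψ₁ = 0.611
  ψ₁ = 0.611: g = -0.0017, g' = -1.209 → ψ₁ = 0.610
Converged at ψ₁ = 0.610.
Drum-1 compositions:
  1: x = 0.144, y = 0.534
  2: x = 0.136, y = 0.279
  3: x = 0.720, y = 0.187
Drum-2 feed = drum-1 liquid: z₂ = (0.1444, 0.1360, 0.7197).
Drum 2:
Let ψ₂ = V/F and solve Σ zᵢ(Kᵢ−1)/(1+ψ₂(Kᵢ−1)) = 0.
Check two-phase: ΣzᵢKᵢ = 2.428 > 1 and Σzᵢ/Kᵢ = 1.186 > 1, so g(0) = 1.428 > 0 and g(1) = -0.186 < 0.
Iterate (Newton) starting at ψ₂ = 0.36:
  ψ₂ = 0.360: g = 0.2128, g' = -1.108 → ψ₂ = 0.552
  ψ₂ = 0.552: g = 0.0478, g' = -0.681 → ψ₂ = 0.622
  ψ₂ = 0.622: g = 0.0029, g' = -0.603 → ψ₂ = 0.627
Converged at ψ₂ = 0.627.
  1: x = 0.024, y = 0.216
  2: x = 0.039, y = 0.194
  3: x = 0.937, y = 0.590

x_2 (drum 2) = 0.039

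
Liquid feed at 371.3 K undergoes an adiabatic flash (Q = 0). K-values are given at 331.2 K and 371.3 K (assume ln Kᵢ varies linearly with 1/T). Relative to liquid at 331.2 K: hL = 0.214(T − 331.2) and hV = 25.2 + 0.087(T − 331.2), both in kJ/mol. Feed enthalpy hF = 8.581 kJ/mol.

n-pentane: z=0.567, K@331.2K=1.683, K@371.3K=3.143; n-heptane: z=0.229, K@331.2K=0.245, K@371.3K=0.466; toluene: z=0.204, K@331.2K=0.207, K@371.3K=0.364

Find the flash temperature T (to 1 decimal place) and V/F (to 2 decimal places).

T = 338.7 K, V/F = 0.29

Adiabatic flash: solve Rachford–Rice at each trial T, then check hF = ψ·hV(T) + (1−ψ)·hL(T).
  T = 331.2 K: K = (1.683, 0.245, 0.207), RR gives ψ = 0.100, H_out = 2.510 kJ/mol
  T = 371.3 K: K = (3.143, 0.466, 0.364), RR gives ψ = 0.766, H_out = 23.985 kJ/mol
  T = 351.2 K: K = (2.339, 0.344, 0.279), RR gives ψ = 0.501, H_out = 15.640 kJ/mol
  T = 341.2 K: K = (1.994, 0.292, 0.241), RR gives ψ = 0.339, H_out = 10.242 kJ/mol
  T = 336.2 K: K = (1.834, 0.268, 0.224), RR gives ψ = 0.234, H_out = 6.812 kJ/mol
  T = 338.7 K: K = (1.913, 0.280, 0.232), RR gives ψ = 0.289, H_out = 8.611 kJ/mol
  T = 337.4 K: K = (1.872, 0.273, 0.228), RR gives ψ = 0.261, H_out = 7.699 kJ/mol
Linear interpolation between T = 337.4 (H_out = 7.699) and T = 338.7 (H_out = 8.611) on hF = 8.581 gives T ≈ 338.7 K, at which ψ = 0.29.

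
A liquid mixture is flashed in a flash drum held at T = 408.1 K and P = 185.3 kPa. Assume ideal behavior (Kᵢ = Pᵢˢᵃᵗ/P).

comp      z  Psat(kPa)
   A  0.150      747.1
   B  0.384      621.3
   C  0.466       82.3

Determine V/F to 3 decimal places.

V/F = 0.776

Raoult's law: Kᵢ = Pᵢˢᵃᵗ/P = Pᵢˢᵃᵗ/185.3.
  K_A = 747.1/185.3 = 4.03184, K_B = 621.3/185.3 = 3.35294, K_C = 82.3/185.3 = 0.44414
Newton–Raphson from V/F = 0.5:
  V/F = 0.500: g = 0.2372, g' = -0.943 → V/F = 0.752
  V/F = 0.752: g = 0.0202, g' = -0.830 → V/F = 0.776
Converged at V/F = 0.776.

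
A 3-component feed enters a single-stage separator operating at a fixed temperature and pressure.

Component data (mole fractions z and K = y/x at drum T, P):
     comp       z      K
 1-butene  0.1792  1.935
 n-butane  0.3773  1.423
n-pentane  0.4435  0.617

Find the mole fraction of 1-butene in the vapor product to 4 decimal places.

y_1-butene = 0.2138

Let ψ = V/F and solve Σ zᵢ(Kᵢ−1)/(1+ψ(Kᵢ−1)) = 0.
Check two-phase: ΣzᵢKᵢ = 1.1573 > 1 and Σzᵢ/Kᵢ = 1.0766 > 1, so g(0) = 0.1573 > 0 and g(1) = -0.0766 < 0.
Newton iteration, ψ⁰ = 0.5:
  ψ = 0.5000: g = 0.03582, g' = -0.2183 → ψ = 0.6641
  ψ = 0.6641: g = 0.00016, g' = -0.2178 → ψ = 0.6648
Converged at ψ = 0.6648.
Compositions from xᵢ = zᵢ/(1+ψ(Kᵢ−1)), yᵢ = Kᵢxᵢ:
  1-butene: x = 0.1105, y = 0.2138
  n-butane: x = 0.2945, y = 0.4190
  n-pentane: x = 0.5950, y = 0.3671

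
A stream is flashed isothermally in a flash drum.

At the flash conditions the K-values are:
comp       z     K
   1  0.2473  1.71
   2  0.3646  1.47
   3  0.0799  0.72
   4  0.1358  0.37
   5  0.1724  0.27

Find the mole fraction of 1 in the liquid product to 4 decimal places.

Material balance + equilibrium reduce to Σ zᵢ(Kᵢ−1)/(1+ψ(Kᵢ−1)) = 0.
Feasibility: ΣzᵢKᵢ = 1.1132, Σzᵢ/Kᵢ = 1.5092 — both > 1, two phases present.
Newton–Raphson from ψ = 0.5:
  ψ = 0.5000: g = -0.08077, g' = -0.4719 → ψ = 0.3288
  ψ = 0.3288: g = -0.00739, g' = -0.3948 → ψ = 0.3101
  ψ = 0.3101: g = -0.00005, g' = -0.3894 → ψ = 0.3100
Converged at ψ = 0.3100.
Compositions from xᵢ = zᵢ/(1+ψ(Kᵢ−1)), yᵢ = Kᵢxᵢ:
  1: x = 0.2027, y = 0.3466
  2: x = 0.3182, y = 0.4678
  3: x = 0.0875, y = 0.0630
  4: x = 0.1688, y = 0.0624
  5: x = 0.2228, y = 0.0602

x_1 = 0.2027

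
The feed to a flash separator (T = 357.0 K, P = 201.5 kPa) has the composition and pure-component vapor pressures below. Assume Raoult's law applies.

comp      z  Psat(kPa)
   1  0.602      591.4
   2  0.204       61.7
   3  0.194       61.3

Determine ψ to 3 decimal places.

Raoult's law: Kᵢ = Pᵢˢᵃᵗ/P = Pᵢˢᵃᵗ/201.5.
  K_1 = 591.4/201.5 = 2.93499, K_2 = 61.7/201.5 = 0.30620, K_3 = 61.3/201.5 = 0.30422
Material balance + equilibrium reduce to Σ zᵢ(Kᵢ−1)/(1+ψ(Kᵢ−1)) = 0.
Check two-phase: ΣzᵢKᵢ = 1.888 > 1 and Σzᵢ/Kᵢ = 1.509 > 1, so g(0) = 0.888 > 0 and g(1) = -0.509 < 0.
Newton–Raphson from ψ = 0.48:
  ψ = 0.480: g = 0.1891, g' = -1.038 → ψ = 0.662
  ψ = 0.662: g = -0.0014, g' = -1.092 → ψ = 0.661
Converged at ψ = 0.661.

ψ = 0.661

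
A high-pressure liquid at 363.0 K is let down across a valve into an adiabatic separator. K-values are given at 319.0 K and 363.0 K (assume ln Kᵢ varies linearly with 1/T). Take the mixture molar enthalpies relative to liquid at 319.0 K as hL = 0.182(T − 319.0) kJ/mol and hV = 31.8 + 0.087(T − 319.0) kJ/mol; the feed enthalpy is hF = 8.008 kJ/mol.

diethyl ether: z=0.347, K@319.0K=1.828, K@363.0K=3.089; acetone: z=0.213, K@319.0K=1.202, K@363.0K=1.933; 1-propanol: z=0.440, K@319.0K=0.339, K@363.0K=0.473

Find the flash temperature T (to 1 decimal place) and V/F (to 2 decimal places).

Adiabatic flash: solve Rachford–Rice at each trial T, then check hF = ψ·hV(T) + (1−ψ)·hL(T).
  T = 319.0 K: K = (1.828, 1.202, 0.339), RR gives ψ = 0.091, H_out = 2.892 kJ/mol
  T = 363.0 K: K = (3.089, 1.933, 0.473), RR gives ψ = 0.775, H_out = 29.420 kJ/mol
  T = 341.0 K: K = (2.417, 1.548, 0.405), RR gives ψ = 0.511, H_out = 19.183 kJ/mol
  T = 330.0 K: K = (2.112, 1.370, 0.372), RR gives ψ = 0.337, H_out = 12.356 kJ/mol
  T = 324.5 K: K = (1.967, 1.285, 0.355), RR gives ψ = 0.226, H_out = 8.084 kJ/mol
  T = 321.8 K: K = (1.898, 1.244, 0.347), RR gives ψ = 0.164, H_out = 5.674 kJ/mol
  T = 323.1 K: K = (1.931, 1.263, 0.351), RR gives ψ = 0.195, H_out = 6.864 kJ/mol
Linear interpolation between T = 323.1 (H_out = 6.864) and T = 324.5 (H_out = 8.084) on hF = 8.008 gives T ≈ 324.4 K, at which ψ = 0.22.

T = 324.4 K, V/F = 0.22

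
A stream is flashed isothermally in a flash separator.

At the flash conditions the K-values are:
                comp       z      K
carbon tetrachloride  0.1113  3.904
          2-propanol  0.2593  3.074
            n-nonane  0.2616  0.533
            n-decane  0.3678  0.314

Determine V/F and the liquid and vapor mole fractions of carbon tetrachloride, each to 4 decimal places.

V/F = 0.3438, x_carbon tetrachloride = 0.0557, y_carbon tetrachloride = 0.2174

Iterate (Newton) starting at V/F = 0.44:
  V/F = 0.4400: g = -0.09207, g' = -0.9313 → V/F = 0.3411
  V/F = 0.3411: g = 0.00260, g' = -0.9951 → V/F = 0.3438
Converged at V/F = 0.3438.
Compositions from xᵢ = zᵢ/(1+V/F(Kᵢ−1)), yᵢ = Kᵢxᵢ:
  carbon tetrachloride: x = 0.0557, y = 0.2174
  2-propanol: x = 0.1514, y = 0.4653
  n-nonane: x = 0.3116, y = 0.1661
  n-decane: x = 0.4813, y = 0.1511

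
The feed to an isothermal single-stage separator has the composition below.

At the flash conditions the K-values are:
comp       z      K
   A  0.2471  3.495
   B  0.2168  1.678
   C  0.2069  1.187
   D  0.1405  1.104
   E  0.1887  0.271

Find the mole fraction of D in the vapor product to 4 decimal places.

Material balance + equilibrium reduce to Σ zᵢ(Kᵢ−1)/(1+V/F(Kᵢ−1)) = 0.
Check two-phase: ΣzᵢKᵢ = 1.6792 > 1 and Σzᵢ/Kᵢ = 1.1978 > 1, so g(0) = 0.6792 > 0 and g(1) = -0.1978 < 0.
Iterate (Newton) starting at V/F = 0.5:
  V/F = 0.5000: g = 0.21690, g' = -0.6158 → V/F = 0.8522
  V/F = 0.8522: g = -0.02604, g' = -0.9032 → V/F = 0.8234
  V/F = 0.8234: g = -0.00094, g' = -0.8402 → V/F = 0.8223
Converged at V/F = 0.8222.
Compositions from xᵢ = zᵢ/(1+V/F(Kᵢ−1)), yᵢ = Kᵢxᵢ:
  A: x = 0.0810, y = 0.2830
  B: x = 0.1392, y = 0.2336
  C: x = 0.1793, y = 0.2129
  D: x = 0.1294, y = 0.1429
  E: x = 0.4711, y = 0.1277

y_D = 0.1429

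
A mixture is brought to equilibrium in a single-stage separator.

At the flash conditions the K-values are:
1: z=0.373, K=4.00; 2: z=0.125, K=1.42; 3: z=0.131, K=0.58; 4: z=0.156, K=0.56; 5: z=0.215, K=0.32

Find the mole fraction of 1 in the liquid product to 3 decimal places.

Rachford–Rice: g(ψ) = Σ zᵢ(Kᵢ−1)/(1+ψ(Kᵢ−1)) = 0.
Check two-phase: ΣzᵢKᵢ = 1.902 > 1 and Σzᵢ/Kᵢ = 1.358 > 1, so g(0) = 0.902 > 0 and g(1) = -0.358 < 0.
Newton iteration, ψ⁰ = 0.5:
  ψ = 0.500: g = 0.1118, g' = -0.867 → ψ = 0.629
  ψ = 0.629: g = 0.0040, g' = -0.821 → ψ = 0.634
Converged at ψ = 0.634.
Compositions from xᵢ = zᵢ/(1+ψ(Kᵢ−1)), yᵢ = Kᵢxᵢ:
  1: x = 0.129, y = 0.514
  2: x = 0.099, y = 0.140
  3: x = 0.179, y = 0.104
  4: x = 0.216, y = 0.121
  5: x = 0.378, y = 0.121

x_1 = 0.129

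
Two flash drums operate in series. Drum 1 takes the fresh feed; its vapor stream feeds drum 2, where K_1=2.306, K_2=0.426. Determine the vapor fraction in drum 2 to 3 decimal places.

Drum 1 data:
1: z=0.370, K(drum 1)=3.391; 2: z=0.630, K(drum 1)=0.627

Drum 1:
Rachford–Rice: g(ψ₁) = Σ zᵢ(Kᵢ−1)/(1+ψ₁(Kᵢ−1)) = 0.
g(0) = ΣzᵢKᵢ − 1 = 0.650 and g(1) = 1 − Σzᵢ/Kᵢ = -0.114, so a root lies in (0, 1).
Binary case is linear: z₁(K₁−1)(1+ψ₁(K₂−1)) + z₂(K₂−1)(1+ψ₁(K₁−1)) = 0
⇒ ψ₁ = [z₁(K₁−1)+z₂(K₂−1)] / [−(K₁−1)(K₂−1)] = 0.6497/0.8918 = 0.728
Drum-1 compositions:
  1: x = 0.135, y = 0.458
  2: x = 0.865, y = 0.542
Drum-2 feed = drum-1 vapor: z₂ = (0.4576, 0.5424).
Drum 2:
Newton–Raphson from ψ₂ = 0.36:
  ψ₂ = 0.360: g = 0.0141, g' = -0.645 → ψ₂ = 0.382
Converged at ψ₂ = 0.382.
  1: x = 0.305, y = 0.704
  2: x = 0.695, y = 0.296

V/F (drum 2) = 0.382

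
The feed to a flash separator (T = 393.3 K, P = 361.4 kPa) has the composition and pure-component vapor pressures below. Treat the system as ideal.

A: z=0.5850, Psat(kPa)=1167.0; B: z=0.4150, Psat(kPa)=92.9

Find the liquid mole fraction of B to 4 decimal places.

x_B = 0.7500

Raoult's law: Kᵢ = Pᵢˢᵃᵗ/P = Pᵢˢᵃᵗ/361.4.
  K_A = 1167.0/361.4 = 3.229109, K_B = 92.9/361.4 = 0.257056
Material balance + equilibrium reduce to Σ zᵢ(Kᵢ−1)/(1+V/F(Kᵢ−1)) = 0.
Check two-phase: ΣzᵢKᵢ = 1.9957 > 1 and Σzᵢ/Kᵢ = 1.7956 > 1, so g(0) = 0.9957 > 0 and g(1) = -0.7956 < 0.
Binary case is linear: z₁(K₁−1)(1+V/F(K₂−1)) + z₂(K₂−1)(1+V/F(K₁−1)) = 0
⇒ V/F = [z₁(K₁−1)+z₂(K₂−1)] / [−(K₁−1)(K₂−1)] = 0.99571/1.65610 = 0.6012
Compositions from xᵢ = zᵢ/(1+V/F(Kᵢ−1)), yᵢ = Kᵢxᵢ:
  A: x = 0.2500, y = 0.8072
  B: x = 0.7500, y = 0.1928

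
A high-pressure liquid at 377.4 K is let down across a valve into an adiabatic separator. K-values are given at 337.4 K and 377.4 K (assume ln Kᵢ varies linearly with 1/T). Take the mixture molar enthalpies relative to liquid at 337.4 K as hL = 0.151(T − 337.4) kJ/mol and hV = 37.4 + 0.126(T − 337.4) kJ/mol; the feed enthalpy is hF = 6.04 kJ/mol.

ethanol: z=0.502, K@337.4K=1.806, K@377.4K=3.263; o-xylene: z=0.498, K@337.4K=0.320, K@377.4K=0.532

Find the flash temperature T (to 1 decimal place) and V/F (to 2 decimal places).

Adiabatic flash: solve Rachford–Rice at each trial T, then check hF = ψ·hV(T) + (1−ψ)·hL(T).
  T = 337.4 K: K = (1.806, 0.320), RR gives ψ = 0.120, H_out = 4.502 kJ/mol
  T = 377.4 K: K = (3.263, 0.532), RR gives ψ = 0.853, H_out = 37.074 kJ/mol
  T = 357.4 K: K = (2.468, 0.419), RR gives ψ = 0.524, H_out = 22.358 kJ/mol
  T = 347.4 K: K = (2.121, 0.367), RR gives ψ = 0.349, H_out = 14.482 kJ/mol
  T = 342.4 K: K = (1.959, 0.343), RR gives ψ = 0.245, H_out = 9.896 kJ/mol
  T = 339.9 K: K = (1.882, 0.331), RR gives ψ = 0.186, H_out = 7.326 kJ/mol
  T = 338.6 K: K = (1.842, 0.325), RR gives ψ = 0.153, H_out = 5.893 kJ/mol
Linear interpolation between T = 338.6 (H_out = 5.893) and T = 339.9 (H_out = 7.326) on hF = 6.04 gives T ≈ 338.7 K, at which ψ = 0.16.

T = 338.7 K, V/F = 0.16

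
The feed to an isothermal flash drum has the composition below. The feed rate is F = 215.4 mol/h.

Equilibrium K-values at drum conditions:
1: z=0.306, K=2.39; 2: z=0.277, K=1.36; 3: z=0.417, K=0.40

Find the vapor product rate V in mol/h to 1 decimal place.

Material balance + equilibrium reduce to Σ zᵢ(Kᵢ−1)/(1+V/F(Kᵢ−1)) = 0.
Feasibility: ΣzᵢKᵢ = 1.275, Σzᵢ/Kᵢ = 1.374 — both > 1, two phases present.
Iterate (Newton) starting at V/F = 0.43:
  V/F = 0.430: g = 0.0154, g' = -0.531 → V/F = 0.459
Converged at V/F = 0.459.
Then V = V/F·F = 0.4589·215.4 = 98.8 mol/h and L = F − V = 116.6 mol/h.

V = 98.8 mol/h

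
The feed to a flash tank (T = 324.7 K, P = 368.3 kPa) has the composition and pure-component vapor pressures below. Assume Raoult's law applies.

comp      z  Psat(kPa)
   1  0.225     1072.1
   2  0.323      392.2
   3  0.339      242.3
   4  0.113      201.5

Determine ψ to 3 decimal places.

Raoult's law: Kᵢ = Pᵢˢᵃᵗ/P = Pᵢˢᵃᵗ/368.3.
  K_1 = 1072.1/368.3 = 2.91094, K_2 = 392.2/368.3 = 1.06489, K_3 = 242.3/368.3 = 0.65789, K_4 = 201.5/368.3 = 0.54711
Rachford–Rice: g(ψ) = Σ zᵢ(Kᵢ−1)/(1+ψ(Kᵢ−1)) = 0.
Feasibility: ΣzᵢKᵢ = 1.284, Σzᵢ/Kᵢ = 1.102 — both > 1, two phases present.
Newton–Raphson from ψ = 0.35:
  ψ = 0.350: g = 0.0856, g' = -0.380 → ψ = 0.575
  ψ = 0.575: g = 0.0115, g' = -0.292 → ψ = 0.614
  ψ = 0.614: g = 0.0002, g' = -0.283 → ψ = 0.615
Converged at ψ = 0.615.

ψ = 0.615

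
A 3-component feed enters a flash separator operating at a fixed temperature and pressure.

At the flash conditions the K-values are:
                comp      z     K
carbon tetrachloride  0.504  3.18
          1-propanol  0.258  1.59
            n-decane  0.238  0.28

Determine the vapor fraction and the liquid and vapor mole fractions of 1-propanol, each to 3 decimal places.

ψ = 0.887, x_1-propanol = 0.169, y_1-propanol = 0.269

Material balance + equilibrium reduce to Σ zᵢ(Kᵢ−1)/(1+ψ(Kᵢ−1)) = 0.
Check two-phase: ΣzᵢKᵢ = 2.080 > 1 and Σzᵢ/Kᵢ = 1.171 > 1, so g(0) = 1.080 > 0 and g(1) = -0.171 < 0.
Iterate (Newton) starting at ψ = 0.5:
  ψ = 0.500: g = 0.3755, g' = -0.903 → ψ = 0.916
  ψ = 0.916: g = -0.0376, g' = -1.368 → ψ = 0.888
  ψ = 0.888: g = -0.0014, g' = -1.266 → ψ = 0.887
Converged at ψ = 0.887.
Compositions from xᵢ = zᵢ/(1+ψ(Kᵢ−1)), yᵢ = Kᵢxᵢ:
  carbon tetrachloride: x = 0.172, y = 0.546
  1-propanol: x = 0.169, y = 0.269
  n-decane: x = 0.659, y = 0.184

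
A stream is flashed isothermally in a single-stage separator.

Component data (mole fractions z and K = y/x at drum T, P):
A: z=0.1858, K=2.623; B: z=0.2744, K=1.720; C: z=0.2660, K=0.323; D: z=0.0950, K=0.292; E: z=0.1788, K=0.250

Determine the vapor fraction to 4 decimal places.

Material balance + equilibrium reduce to Σ zᵢ(Kᵢ−1)/(1+ψ(Kᵢ−1)) = 0.
g(0) = ΣzᵢKᵢ − 1 = 0.1177 and g(1) = 1 − Σzᵢ/Kᵢ = -1.0944, so a root lies in (0, 1).
Newton–Raphson from ψ = 0.5:
  ψ = 0.5000: g = -0.27917, g' = -0.8762 → ψ = 0.1814
  ψ = 0.1814: g = -0.02997, g' = -0.7593 → ψ = 0.1419
  ψ = 0.1419: g = 0.00028, g' = -0.7744 → ψ = 0.1423
Converged at ψ = 0.1423.

ψ = 0.1423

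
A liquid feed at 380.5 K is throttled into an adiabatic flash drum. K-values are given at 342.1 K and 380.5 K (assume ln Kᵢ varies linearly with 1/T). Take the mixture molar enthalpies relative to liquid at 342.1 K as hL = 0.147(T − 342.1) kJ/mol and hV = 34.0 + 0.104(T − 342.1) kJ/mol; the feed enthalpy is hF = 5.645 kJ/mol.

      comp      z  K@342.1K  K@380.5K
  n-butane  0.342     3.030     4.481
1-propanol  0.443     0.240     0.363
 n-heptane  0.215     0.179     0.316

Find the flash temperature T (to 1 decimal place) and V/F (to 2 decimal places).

T = 346.8 K, V/F = 0.15

Adiabatic flash: solve Rachford–Rice at each trial T, then check hF = ψ·hV(T) + (1−ψ)·hL(T).
  T = 342.1 K: K = (3.030, 0.240, 0.179), RR gives ψ = 0.114, H_out = 3.886 kJ/mol
  T = 380.5 K: K = (4.481, 0.363, 0.316), RR gives ψ = 0.335, H_out = 16.484 kJ/mol
  T = 361.3 K: K = (3.723, 0.298, 0.241), RR gives ψ = 0.233, H_out = 10.556 kJ/mol
  T = 351.7 K: K = (3.368, 0.268, 0.209), RR gives ψ = 0.177, H_out = 7.370 kJ/mol
  T = 346.9 K: K = (3.197, 0.254, 0.194), RR gives ψ = 0.147, H_out = 5.674 kJ/mol
  T = 344.5 K: K = (3.113, 0.247, 0.186), RR gives ψ = 0.131, H_out = 4.793 kJ/mol
Linear interpolation between T = 344.5 (H_out = 4.793) and T = 346.9 (H_out = 5.674) on hF = 5.645 gives T ≈ 346.8 K, at which ψ = 0.15.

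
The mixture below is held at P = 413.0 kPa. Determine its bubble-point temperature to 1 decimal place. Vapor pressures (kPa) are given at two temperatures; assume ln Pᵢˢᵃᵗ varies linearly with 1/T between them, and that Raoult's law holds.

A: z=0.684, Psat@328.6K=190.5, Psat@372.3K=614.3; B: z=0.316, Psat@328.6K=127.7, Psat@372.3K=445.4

Bubble-point temperature: ΣzᵢPᵢˢᵃᵗ(T) = P. Interpolate ln Pᵢˢᵃᵗ = aᵢ + bᵢ/T.
  T = 328.6 K: ΣzᵢPᵢˢᵃᵗ = 170.66 kPa
  T = 372.3 K: ΣzᵢPᵢˢᵃᵗ = 560.93 kPa
  T = 350.5 K: ΣzᵢPᵢˢᵃᵗ = 321.48 kPa
  T = 361.4 K: ΣzᵢPᵢˢᵃᵗ = 428.21 kPa
  T = 355.9 K: ΣzᵢPᵢˢᵃᵗ = 371.35 kPa
  T = 358.6 K: ΣzᵢPᵢˢᵃᵗ = 398.47 kPa
Interpolating between 358.6 K and 361.4 K gives T ≈ 360.0 K.

T = 360.0 K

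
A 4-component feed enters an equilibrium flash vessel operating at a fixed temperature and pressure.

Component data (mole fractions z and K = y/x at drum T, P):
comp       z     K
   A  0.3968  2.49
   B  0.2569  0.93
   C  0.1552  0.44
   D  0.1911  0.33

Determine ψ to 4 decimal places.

Rachford–Rice: g(ψ) = Σ zᵢ(Kᵢ−1)/(1+ψ(Kᵢ−1)) = 0.
g(0) = ΣzᵢKᵢ − 1 = 0.3583 and g(1) = 1 − Σzᵢ/Kᵢ = -0.3674, so a root lies in (0, 1).
Newton–Raphson from ψ = 0.55:
  ψ = 0.5500: g = -0.02211, g' = -0.5842 → ψ = 0.5122
  ψ = 0.5122: g = -0.00011, g' = -0.5793 → ψ = 0.5120
Converged at ψ = 0.5120.

ψ = 0.5120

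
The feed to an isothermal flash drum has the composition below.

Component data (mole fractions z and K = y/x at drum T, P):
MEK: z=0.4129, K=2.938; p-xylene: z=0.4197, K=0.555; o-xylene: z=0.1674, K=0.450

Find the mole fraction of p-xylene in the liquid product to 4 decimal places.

x_p-xylene = 0.5601

Rachford–Rice: g(β) = Σ zᵢ(Kᵢ−1)/(1+β(Kᵢ−1)) = 0.
Feasibility: ΣzᵢKᵢ = 1.5214, Σzᵢ/Kᵢ = 1.2688 — both > 1, two phases present.
Iterate (Newton) starting at β = 0.5:
  β = 0.5000: g = 0.03919, g' = -0.6338 → β = 0.5618
  β = 0.5618: g = 0.00081, g' = -0.6092 → β = 0.5632
Converged at β = 0.5632.
Compositions from xᵢ = zᵢ/(1+β(Kᵢ−1)), yᵢ = Kᵢxᵢ:
  MEK: x = 0.1974, y = 0.5800
  p-xylene: x = 0.5601, y = 0.3108
  o-xylene: x = 0.2425, y = 0.1091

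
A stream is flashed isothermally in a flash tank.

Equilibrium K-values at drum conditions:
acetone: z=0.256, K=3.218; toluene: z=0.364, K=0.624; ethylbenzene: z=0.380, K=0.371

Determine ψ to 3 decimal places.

Rachford–Rice: g(ψ) = Σ zᵢ(Kᵢ−1)/(1+ψ(Kᵢ−1)) = 0.
Check two-phase: ΣzᵢKᵢ = 1.192 > 1 and Σzᵢ/Kᵢ = 1.687 > 1, so g(0) = 0.192 > 0 and g(1) = -0.687 < 0.
Iterate (Newton) starting at ψ = 0.46:
  ψ = 0.460: g = -0.2208, g' = -0.681 → ψ = 0.136
  ψ = 0.136: g = 0.0306, g' = -0.980 → ψ = 0.167
  ψ = 0.167: g = 0.0010, g' = -0.916 → ψ = 0.168
Converged at ψ = 0.168.

ψ = 0.168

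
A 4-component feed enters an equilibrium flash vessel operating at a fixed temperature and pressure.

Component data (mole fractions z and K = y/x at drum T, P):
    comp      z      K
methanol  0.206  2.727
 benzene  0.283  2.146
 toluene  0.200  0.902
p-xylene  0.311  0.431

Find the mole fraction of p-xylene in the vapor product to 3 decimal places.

y_p-xylene = 0.234

Newton iteration, ψ⁰ = 0.48:
  ψ = 0.480: g = 0.1397, g' = -0.531 → ψ = 0.743
  ψ = 0.743: g = 0.0032, g' = -0.531 → ψ = 0.749
Converged at ψ = 0.749.
Compositions from xᵢ = zᵢ/(1+ψ(Kᵢ−1)), yᵢ = Kᵢxᵢ:
  methanol: x = 0.090, y = 0.245
  benzene: x = 0.152, y = 0.327
  toluene: x = 0.216, y = 0.195
  p-xylene: x = 0.542, y = 0.234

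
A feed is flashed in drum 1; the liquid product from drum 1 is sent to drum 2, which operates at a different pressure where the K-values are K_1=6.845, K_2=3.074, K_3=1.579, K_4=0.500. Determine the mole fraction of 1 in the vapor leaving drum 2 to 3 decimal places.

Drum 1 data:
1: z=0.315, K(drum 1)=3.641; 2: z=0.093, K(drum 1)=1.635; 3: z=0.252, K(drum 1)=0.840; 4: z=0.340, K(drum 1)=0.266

Drum 1:
Material balance + equilibrium reduce to Σ zᵢ(Kᵢ−1)/(1+ψ₁(Kᵢ−1)) = 0.
Check two-phase: ΣzᵢKᵢ = 1.601 > 1 and Σzᵢ/Kᵢ = 1.722 > 1, so g(0) = 0.601 > 0 and g(1) = -0.722 < 0.
Newton–Raphson from ψ₁ = 0.5:
  ψ₁ = 0.500: g = -0.0347, g' = -0.894 → ψ₁ = 0.461
Converged at ψ₁ = 0.461.
Drum-1 compositions:
  1: x = 0.142, y = 0.517
  2: x = 0.072, y = 0.118
  3: x = 0.272, y = 0.229
  4: x = 0.514, y = 0.137
Drum-2 feed = drum-1 liquid: z₂ = (0.1420, 0.0719, 0.2721, 0.5140).
Drum 2:
Rachford–Rice: g(ψ₂) = Σ zᵢ(Kᵢ−1)/(1+ψ₂(Kᵢ−1)) = 0.
g(0) = ΣzᵢKᵢ − 1 = 0.880 and g(1) = 1 − Σzᵢ/Kᵢ = -0.244, so a root lies in (0, 1).
Newton–Raphson from ψ₂ = 0.47:
  ψ₂ = 0.470: g = 0.0850, g' = -0.701 → ψ₂ = 0.591
  ψ₂ = 0.591: g = 0.0058, g' = -0.616 → ψ₂ = 0.601
Converged at ψ₂ = 0.601.
  1: x = 0.031, y = 0.215
  2: x = 0.032, y = 0.098
  3: x = 0.202, y = 0.319
  4: x = 0.735, y = 0.367

y_1 (drum 2) = 0.215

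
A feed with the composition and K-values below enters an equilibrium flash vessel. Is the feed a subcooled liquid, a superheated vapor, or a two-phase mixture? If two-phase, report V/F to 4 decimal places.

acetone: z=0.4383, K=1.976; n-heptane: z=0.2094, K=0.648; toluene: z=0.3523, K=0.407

two-phase, V/F = 0.2879

ΣzᵢKᵢ = 1.1452; Σzᵢ/Kᵢ = 1.4106.
Both exceed 1, so a two-phase solution exists.
Rachford–Rice: g(ψ) = Σ zᵢ(Kᵢ−1)/(1+ψ(Kᵢ−1)) = 0.
Newton iteration, ψ⁰ = 0.48:
  ψ = 0.4800: g = -0.08943, g' = -0.4733 → ψ = 0.2910
  ψ = 0.2910: g = -0.00147, g' = -0.4664 → ψ = 0.2879
Converged at ψ = 0.2879.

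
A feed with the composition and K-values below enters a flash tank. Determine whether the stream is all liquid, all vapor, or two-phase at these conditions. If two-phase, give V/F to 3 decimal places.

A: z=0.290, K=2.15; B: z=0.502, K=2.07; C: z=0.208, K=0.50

all vapor

ΣzᵢKᵢ = 1.767; Σzᵢ/Kᵢ = 0.793.
Since Σzᵢ/Kᵢ < 1 the mixture is above its dew point — single vapor phase.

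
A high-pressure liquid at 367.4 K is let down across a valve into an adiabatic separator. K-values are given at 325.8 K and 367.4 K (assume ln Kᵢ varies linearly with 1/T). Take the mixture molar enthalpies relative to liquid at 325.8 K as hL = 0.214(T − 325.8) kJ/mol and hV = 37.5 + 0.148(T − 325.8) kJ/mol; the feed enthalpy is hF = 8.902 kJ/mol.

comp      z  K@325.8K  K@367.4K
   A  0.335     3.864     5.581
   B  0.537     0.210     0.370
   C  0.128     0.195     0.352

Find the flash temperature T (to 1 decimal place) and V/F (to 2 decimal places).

T = 330.5 K, V/F = 0.21

Adiabatic flash: solve Rachford–Rice at each trial T, then check hF = ψ·hV(T) + (1−ψ)·hL(T).
  T = 325.8 K: K = (3.864, 0.210, 0.195), RR gives ψ = 0.190, H_out = 7.137 kJ/mol
  T = 367.4 K: K = (5.581, 0.370, 0.352), RR gives ψ = 0.384, H_out = 22.236 kJ/mol
  T = 346.6 K: K = (4.695, 0.284, 0.267), RR gives ψ = 0.285, H_out = 14.765 kJ/mol
  T = 336.2 K: K = (4.272, 0.245, 0.229), RR gives ψ = 0.239, H_out = 11.015 kJ/mol
  T = 331.0 K: K = (4.066, 0.227, 0.212), RR gives ψ = 0.215, H_out = 9.098 kJ/mol
  T = 328.4 K: K = (3.965, 0.218, 0.203), RR gives ψ = 0.203, H_out = 8.124 kJ/mol
  T = 329.7 K: K = (4.015, 0.223, 0.207), RR gives ψ = 0.209, H_out = 8.613 kJ/mol
Linear interpolation between T = 329.7 (H_out = 8.613) and T = 331.0 (H_out = 9.098) on hF = 8.902 gives T ≈ 330.5 K, at which ψ = 0.21.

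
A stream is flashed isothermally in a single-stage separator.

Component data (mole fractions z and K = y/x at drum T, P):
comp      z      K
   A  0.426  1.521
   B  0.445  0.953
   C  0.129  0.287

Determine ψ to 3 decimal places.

ψ = 0.549

Newton–Raphson from ψ = 0.5:
  ψ = 0.500: g = 0.0117, g' = -0.232 → ψ = 0.551
  ψ = 0.551: g = -0.0004, g' = -0.249 → ψ = 0.549
Converged at ψ = 0.549.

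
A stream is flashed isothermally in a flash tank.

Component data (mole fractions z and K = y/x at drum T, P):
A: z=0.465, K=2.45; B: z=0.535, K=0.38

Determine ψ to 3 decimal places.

Rachford–Rice: g(ψ) = Σ zᵢ(Kᵢ−1)/(1+ψ(Kᵢ−1)) = 0.
g(0) = ΣzᵢKᵢ − 1 = 0.343 and g(1) = 1 − Σzᵢ/Kᵢ = -0.598, so a root lies in (0, 1).
Binary case is linear: z₁(K₁−1)(1+ψ(K₂−1)) + z₂(K₂−1)(1+ψ(K₁−1)) = 0
⇒ ψ = [z₁(K₁−1)+z₂(K₂−1)] / [−(K₁−1)(K₂−1)] = 0.3426/0.8990 = 0.381

ψ = 0.381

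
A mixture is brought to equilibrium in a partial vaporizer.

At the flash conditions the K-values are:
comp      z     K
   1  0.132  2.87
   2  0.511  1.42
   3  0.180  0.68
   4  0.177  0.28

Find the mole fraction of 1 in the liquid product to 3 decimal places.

x_1 = 0.063

Material balance + equilibrium reduce to Σ zᵢ(Kᵢ−1)/(1+V/F(Kᵢ−1)) = 0.
g(0) = ΣzᵢKᵢ − 1 = 0.276 and g(1) = 1 − Σzᵢ/Kᵢ = -0.303, so a root lies in (0, 1).
Newton iteration, V/F⁰ = 0.5:
  V/F = 0.500: g = 0.0372, g' = -0.435 → V/F = 0.586
  V/F = 0.586: g = -0.0012, g' = -0.465 → V/F = 0.583
Converged at V/F = 0.583.
Compositions from xᵢ = zᵢ/(1+V/F(Kᵢ−1)), yᵢ = Kᵢxᵢ:
  1: x = 0.063, y = 0.181
  2: x = 0.410, y = 0.583
  3: x = 0.221, y = 0.150
  4: x = 0.305, y = 0.085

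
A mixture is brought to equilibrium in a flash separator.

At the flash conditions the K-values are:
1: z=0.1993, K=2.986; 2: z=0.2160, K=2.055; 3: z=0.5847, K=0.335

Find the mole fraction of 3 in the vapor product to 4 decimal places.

Rachford–Rice: g(β) = Σ zᵢ(Kᵢ−1)/(1+β(Kᵢ−1)) = 0.
Check two-phase: ΣzᵢKᵢ = 1.2349 > 1 and Σzᵢ/Kᵢ = 1.9172 > 1, so g(0) = 0.2349 > 0 and g(1) = -0.9172 < 0.
Newton–Raphson from β = 0.37:
  β = 0.3700: g = -0.12366, g' = -0.8404 → β = 0.2229
  β = 0.2229: g = 0.00240, g' = -0.8917 → β = 0.2255
Converged at β = 0.2256.
Compositions from xᵢ = zᵢ/(1+β(Kᵢ−1)), yᵢ = Kᵢxᵢ:
  1: x = 0.1376, y = 0.4110
  2: x = 0.1745, y = 0.3586
  3: x = 0.6879, y = 0.2304

y_3 = 0.2304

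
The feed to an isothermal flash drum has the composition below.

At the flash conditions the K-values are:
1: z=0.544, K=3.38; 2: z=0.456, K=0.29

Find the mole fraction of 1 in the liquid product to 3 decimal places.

x_1 = 0.230

Newton iteration, ψ⁰ = 0.43:
  ψ = 0.430: g = 0.1738, g' = -1.229 → ψ = 0.571
  ψ = 0.571: g = 0.0038, g' = -1.204 → ψ = 0.575
Converged at ψ = 0.575.
Compositions from xᵢ = zᵢ/(1+ψ(Kᵢ−1)), yᵢ = Kᵢxᵢ:
  1: x = 0.230, y = 0.777
  2: x = 0.770, y = 0.223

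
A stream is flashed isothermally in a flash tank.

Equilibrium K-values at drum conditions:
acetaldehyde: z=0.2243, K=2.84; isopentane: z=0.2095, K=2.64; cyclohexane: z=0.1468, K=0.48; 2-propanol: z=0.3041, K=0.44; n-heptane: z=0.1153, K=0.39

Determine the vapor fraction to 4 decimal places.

ψ = 0.4489

Material balance + equilibrium reduce to Σ zᵢ(Kᵢ−1)/(1+ψ(Kᵢ−1)) = 0.
Check two-phase: ΣzᵢKᵢ = 1.4393 > 1 and Σzᵢ/Kᵢ = 1.4509 > 1, so g(0) = 0.4393 > 0 and g(1) = -0.4509 < 0.
Iterate (Newton) starting at ψ = 0.5:
  ψ = 0.5000: g = -0.03714, g' = -0.7214 → ψ = 0.4485
  ψ = 0.4485: g = 0.00028, g' = -0.7339 → ψ = 0.4489
Converged at ψ = 0.4489.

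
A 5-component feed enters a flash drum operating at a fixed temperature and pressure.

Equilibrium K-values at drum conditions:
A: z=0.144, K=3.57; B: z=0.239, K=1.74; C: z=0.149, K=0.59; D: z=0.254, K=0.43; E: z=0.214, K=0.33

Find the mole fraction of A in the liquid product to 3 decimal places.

x_A = 0.094

Newton iteration, ψ⁰ = 0.66:
  ψ = 0.660: g = -0.3168, g' = -0.758 → ψ = 0.242
  ψ = 0.242: g = -0.0287, g' = -0.734 → ψ = 0.203
  ψ = 0.203: g = 0.0007, g' = -0.774 → ψ = 0.204
Converged at ψ = 0.204.
Compositions from xᵢ = zᵢ/(1+ψ(Kᵢ−1)), yᵢ = Kᵢxᵢ:
  A: x = 0.094, y = 0.337
  B: x = 0.208, y = 0.361
  C: x = 0.163, y = 0.096
  D: x = 0.287, y = 0.124
  E: x = 0.248, y = 0.082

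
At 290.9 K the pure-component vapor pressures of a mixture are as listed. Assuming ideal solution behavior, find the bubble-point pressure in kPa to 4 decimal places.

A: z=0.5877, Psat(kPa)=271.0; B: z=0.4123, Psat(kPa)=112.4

Pbub = 205.6092 kPa

At the bubble point ψ → 0, so ΣzᵢKᵢ = 1 with Kᵢ = Pᵢˢᵃᵗ/P ⇒ P = ΣzᵢPᵢˢᵃᵗ.
P = 0.5877·271.0 + 0.4123·112.4 = 205.6092 kPa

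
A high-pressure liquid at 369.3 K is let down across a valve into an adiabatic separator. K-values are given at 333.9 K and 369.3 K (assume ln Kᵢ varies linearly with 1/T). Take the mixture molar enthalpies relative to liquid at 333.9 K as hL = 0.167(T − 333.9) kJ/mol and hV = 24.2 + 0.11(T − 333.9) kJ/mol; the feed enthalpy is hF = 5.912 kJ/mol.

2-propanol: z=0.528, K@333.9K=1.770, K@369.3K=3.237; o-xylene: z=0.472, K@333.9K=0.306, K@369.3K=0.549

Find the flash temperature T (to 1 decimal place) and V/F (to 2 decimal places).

T = 336.5 K, V/F = 0.23

Adiabatic flash: solve Rachford–Rice at each trial T, then check hF = ψ·hV(T) + (1−ψ)·hL(T).
  T = 333.9 K: K = (1.770, 0.306), RR gives ψ = 0.148, H_out = 3.577 kJ/mol
  T = 369.3 K: K = (3.237, 0.549), RR gives ψ = 0.960, H_out = 27.201 kJ/mol
  T = 351.6 K: K = (2.430, 0.416), RR gives ψ = 0.574, H_out = 16.268 kJ/mol
  T = 342.8 K: K = (2.084, 0.358), RR gives ψ = 0.388, H_out = 10.674 kJ/mol
  T = 338.4 K: K = (1.925, 0.332), RR gives ψ = 0.280, H_out = 7.450 kJ/mol
  T = 336.1 K: K = (1.844, 0.318), RR gives ψ = 0.216, H_out = 5.563 kJ/mol
Linear interpolation between T = 336.1 (H_out = 5.563) and T = 338.4 (H_out = 7.450) on hF = 5.912 gives T ≈ 336.5 K, at which ψ = 0.23.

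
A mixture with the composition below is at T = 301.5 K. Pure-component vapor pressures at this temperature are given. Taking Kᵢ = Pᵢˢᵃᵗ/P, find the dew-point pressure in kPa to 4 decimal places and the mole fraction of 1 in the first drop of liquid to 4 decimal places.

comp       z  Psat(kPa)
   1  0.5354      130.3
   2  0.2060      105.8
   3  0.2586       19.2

Pdew = 51.2169 kPa, x_1 = 0.2104

At the dew point ψ → 1, so Σzᵢ/Kᵢ = 1 with Kᵢ = Pᵢˢᵃᵗ/P ⇒ 1/P = Σzᵢ/Pᵢˢᵃᵗ.
1/P = 0.5354/130.3 + 0.2060/105.8 + 0.2586/19.2 = 0.0195248 ⇒ P = 51.2169 kPa
xᵢ = zᵢP/Pᵢˢᵃᵗ ⇒ x_1 = 0.5354·51.2169/130.3 = 0.2104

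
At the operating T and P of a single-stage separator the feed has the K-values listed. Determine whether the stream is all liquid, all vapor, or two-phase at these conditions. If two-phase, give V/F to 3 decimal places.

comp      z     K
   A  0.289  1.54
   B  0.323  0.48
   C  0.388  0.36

all liquid

ΣzᵢKᵢ = 0.740; Σzᵢ/Kᵢ = 1.938.
Since ΣzᵢKᵢ < 1 the mixture is below its bubble point — single liquid phase.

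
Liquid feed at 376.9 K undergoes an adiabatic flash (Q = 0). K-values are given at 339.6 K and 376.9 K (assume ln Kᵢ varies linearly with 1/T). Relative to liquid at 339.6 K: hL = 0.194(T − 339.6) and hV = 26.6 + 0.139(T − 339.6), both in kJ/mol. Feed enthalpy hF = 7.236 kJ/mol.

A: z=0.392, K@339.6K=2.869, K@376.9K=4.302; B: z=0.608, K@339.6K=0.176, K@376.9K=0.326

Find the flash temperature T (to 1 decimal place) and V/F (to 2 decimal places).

Adiabatic flash: solve Rachford–Rice at each trial T, then check hF = ψ·hV(T) + (1−ψ)·hL(T).
  T = 339.6 K: K = (2.869, 0.176), RR gives ψ = 0.150, H_out = 4.001 kJ/mol
  T = 376.9 K: K = (4.302, 0.326), RR gives ψ = 0.397, H_out = 16.994 kJ/mol
  T = 358.2 K: K = (3.549, 0.243), RR gives ψ = 0.279, H_out = 10.755 kJ/mol
  T = 348.9 K: K = (3.200, 0.208), RR gives ψ = 0.218, H_out = 7.503 kJ/mol
  T = 344.2 K: K = (3.030, 0.191), RR gives ψ = 0.185, H_out = 5.773 kJ/mol
  T = 346.5 K: K = (3.113, 0.199), RR gives ψ = 0.202, H_out = 6.629 kJ/mol
Linear interpolation between T = 346.5 (H_out = 6.629) and T = 348.9 (H_out = 7.503) on hF = 7.236 gives T ≈ 348.2 K, at which ψ = 0.21.

T = 348.2 K, V/F = 0.21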